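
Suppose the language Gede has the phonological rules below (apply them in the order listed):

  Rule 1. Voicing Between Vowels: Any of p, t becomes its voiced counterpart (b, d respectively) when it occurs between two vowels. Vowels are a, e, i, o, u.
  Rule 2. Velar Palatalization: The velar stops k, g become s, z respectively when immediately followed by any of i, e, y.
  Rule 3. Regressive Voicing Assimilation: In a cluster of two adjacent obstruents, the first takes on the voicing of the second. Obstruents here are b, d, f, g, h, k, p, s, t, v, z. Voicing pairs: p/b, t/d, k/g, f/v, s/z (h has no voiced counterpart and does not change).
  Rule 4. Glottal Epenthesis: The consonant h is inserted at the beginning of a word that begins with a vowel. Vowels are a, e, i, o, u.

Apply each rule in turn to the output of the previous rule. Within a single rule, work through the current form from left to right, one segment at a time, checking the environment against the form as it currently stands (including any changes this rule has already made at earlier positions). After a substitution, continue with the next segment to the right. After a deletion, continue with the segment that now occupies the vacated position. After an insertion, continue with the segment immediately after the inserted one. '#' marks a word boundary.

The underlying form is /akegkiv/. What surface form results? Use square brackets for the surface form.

[haseksiv]

Rule 1 Voicing Between Vowels: no change — [akegkiv]
Rule 2 Velar Palatalization: [akegkiv] → [asegsiv]
Rule 3 Regressive Voicing Assimilation: [asegsiv] → [aseksiv]
Rule 4 Glottal Epenthesis: [aseksiv] → [haseksiv]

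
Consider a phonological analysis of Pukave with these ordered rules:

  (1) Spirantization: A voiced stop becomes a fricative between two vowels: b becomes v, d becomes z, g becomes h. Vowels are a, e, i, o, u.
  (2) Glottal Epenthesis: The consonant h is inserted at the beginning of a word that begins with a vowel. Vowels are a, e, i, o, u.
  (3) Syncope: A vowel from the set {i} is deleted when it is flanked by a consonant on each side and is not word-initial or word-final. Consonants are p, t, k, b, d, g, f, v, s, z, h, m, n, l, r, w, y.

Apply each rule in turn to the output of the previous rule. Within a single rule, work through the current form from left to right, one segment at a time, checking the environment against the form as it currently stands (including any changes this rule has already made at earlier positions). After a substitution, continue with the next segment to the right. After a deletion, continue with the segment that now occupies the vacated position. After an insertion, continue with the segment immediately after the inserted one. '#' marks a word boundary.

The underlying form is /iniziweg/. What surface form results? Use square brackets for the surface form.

[hnzweg]

(1) Spirantization: no change — [iniziweg]
(2) Glottal Epenthesis: [iniziweg] → [hiniziweg]
(3) Syncope: [hiniziweg] → [hnzweg]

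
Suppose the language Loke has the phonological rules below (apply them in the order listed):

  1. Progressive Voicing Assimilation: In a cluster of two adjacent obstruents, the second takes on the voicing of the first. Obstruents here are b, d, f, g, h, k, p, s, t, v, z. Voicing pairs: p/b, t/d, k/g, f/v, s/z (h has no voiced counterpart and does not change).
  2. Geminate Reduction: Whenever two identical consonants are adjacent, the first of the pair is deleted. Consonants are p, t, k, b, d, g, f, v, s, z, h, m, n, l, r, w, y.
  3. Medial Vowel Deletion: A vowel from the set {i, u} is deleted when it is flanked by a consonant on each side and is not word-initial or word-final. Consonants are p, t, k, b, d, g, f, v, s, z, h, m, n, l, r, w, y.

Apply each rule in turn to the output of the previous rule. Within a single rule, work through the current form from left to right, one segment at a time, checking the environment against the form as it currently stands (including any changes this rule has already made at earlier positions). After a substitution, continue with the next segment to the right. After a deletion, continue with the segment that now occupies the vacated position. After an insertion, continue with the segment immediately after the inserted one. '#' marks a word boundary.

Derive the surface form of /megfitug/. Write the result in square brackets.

[megvtg]

1 Progressive Voicing Assimilation: [megfitug] → [megvitug]
2 Geminate Reduction: no change — [megvitug]
3 Medial Vowel Deletion: [megvitug] → [megvtg]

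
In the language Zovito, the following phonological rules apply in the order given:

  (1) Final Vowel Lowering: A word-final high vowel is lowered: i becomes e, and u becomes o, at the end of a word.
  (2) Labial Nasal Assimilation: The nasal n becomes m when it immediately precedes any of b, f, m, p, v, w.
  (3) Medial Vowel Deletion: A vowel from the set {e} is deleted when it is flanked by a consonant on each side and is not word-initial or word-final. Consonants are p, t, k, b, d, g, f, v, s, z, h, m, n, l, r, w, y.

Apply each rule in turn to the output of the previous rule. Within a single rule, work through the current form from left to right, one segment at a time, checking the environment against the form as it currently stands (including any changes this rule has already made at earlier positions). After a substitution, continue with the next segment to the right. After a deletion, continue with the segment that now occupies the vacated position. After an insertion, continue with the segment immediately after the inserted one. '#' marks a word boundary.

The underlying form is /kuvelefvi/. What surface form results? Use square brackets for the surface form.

(1) Final Vowel Lowering: [kuvelefvi] → [kuvelefve]
(2) Labial Nasal Assimilation: no change — [kuvelefve]
(3) Medial Vowel Deletion: [kuvelefve] → [kuvlfve]

[kuvlfve]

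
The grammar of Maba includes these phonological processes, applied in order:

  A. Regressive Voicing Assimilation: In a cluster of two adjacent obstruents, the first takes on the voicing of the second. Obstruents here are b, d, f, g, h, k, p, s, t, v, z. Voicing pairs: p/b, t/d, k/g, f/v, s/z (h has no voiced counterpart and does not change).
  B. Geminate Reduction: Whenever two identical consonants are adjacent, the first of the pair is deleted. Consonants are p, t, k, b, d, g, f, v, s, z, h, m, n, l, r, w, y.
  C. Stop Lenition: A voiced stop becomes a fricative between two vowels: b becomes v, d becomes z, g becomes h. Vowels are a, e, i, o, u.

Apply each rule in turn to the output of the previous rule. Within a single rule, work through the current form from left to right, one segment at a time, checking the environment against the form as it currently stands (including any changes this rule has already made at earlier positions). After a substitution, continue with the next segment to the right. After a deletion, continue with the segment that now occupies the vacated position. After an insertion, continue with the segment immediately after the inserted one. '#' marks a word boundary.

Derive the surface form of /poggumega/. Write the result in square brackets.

[pohumeha]

A Regressive Voicing Assimilation: no change — [poggumega]
B Geminate Reduction: [poggumega] → [pogumega]
C Stop Lenition: [pogumega] → [pohumeha]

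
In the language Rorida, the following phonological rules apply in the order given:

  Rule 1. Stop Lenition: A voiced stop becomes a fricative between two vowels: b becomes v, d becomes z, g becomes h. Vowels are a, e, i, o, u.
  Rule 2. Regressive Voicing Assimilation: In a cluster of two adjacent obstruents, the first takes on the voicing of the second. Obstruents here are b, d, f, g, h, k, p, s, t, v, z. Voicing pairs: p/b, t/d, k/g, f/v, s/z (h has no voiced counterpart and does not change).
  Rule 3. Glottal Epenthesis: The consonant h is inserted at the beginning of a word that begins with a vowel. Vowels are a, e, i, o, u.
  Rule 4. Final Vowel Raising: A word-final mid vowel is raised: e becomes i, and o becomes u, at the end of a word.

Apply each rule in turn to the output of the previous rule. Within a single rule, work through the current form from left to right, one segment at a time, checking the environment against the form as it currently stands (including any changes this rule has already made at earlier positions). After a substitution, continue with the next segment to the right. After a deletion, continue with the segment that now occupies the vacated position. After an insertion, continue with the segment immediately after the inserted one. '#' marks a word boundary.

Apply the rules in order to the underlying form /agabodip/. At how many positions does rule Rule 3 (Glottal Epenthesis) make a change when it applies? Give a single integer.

Rule 1 Stop Lenition: [agabodip] → [ahavozip]
Rule 2 Regressive Voicing Assimilation: no change — [ahavozip]
Rule 3 Glottal Epenthesis: [ahavozip] → [hahavozip]
Rule 4 Final Vowel Raising: no change — [hahavozip]
Rule Rule 3 changed 1 position(s).

1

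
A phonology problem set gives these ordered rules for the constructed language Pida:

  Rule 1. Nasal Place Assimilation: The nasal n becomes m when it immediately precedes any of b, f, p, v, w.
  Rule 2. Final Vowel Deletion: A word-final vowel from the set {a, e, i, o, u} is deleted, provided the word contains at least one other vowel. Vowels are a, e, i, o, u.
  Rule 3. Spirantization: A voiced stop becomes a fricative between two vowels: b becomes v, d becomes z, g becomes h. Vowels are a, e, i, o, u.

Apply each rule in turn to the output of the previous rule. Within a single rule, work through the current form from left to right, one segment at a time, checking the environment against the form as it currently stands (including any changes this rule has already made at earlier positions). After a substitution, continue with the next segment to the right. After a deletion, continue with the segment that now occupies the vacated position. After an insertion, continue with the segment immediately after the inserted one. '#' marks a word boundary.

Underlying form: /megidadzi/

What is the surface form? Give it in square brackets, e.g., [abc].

[mehizadz]

Rule 1 Nasal Place Assimilation: no change — [megidadzi]
Rule 2 Final Vowel Deletion: [megidadzi] → [megidadz]
Rule 3 Spirantization: [megidadz] → [mehizadz]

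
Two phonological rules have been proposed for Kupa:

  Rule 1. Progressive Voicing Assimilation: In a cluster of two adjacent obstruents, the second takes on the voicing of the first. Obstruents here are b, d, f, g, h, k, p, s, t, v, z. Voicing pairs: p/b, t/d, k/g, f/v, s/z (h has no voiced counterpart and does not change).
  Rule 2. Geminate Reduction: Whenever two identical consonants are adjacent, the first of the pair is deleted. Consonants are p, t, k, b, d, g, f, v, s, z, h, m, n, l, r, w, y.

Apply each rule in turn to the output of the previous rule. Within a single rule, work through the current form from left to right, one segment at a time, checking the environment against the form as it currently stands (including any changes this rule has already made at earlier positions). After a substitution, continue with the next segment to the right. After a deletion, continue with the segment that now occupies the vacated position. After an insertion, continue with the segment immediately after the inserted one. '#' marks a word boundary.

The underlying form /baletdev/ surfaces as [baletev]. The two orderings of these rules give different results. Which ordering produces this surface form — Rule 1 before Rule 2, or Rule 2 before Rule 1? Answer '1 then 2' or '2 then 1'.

1 then 2

Order 1 then 2:
  1 Progressive Voicing Assimilation: [baletdev] → [balettev]
  2 Geminate Reduction: [balettev] → [baletev]
  result: [baletev]
Order 2 then 1:
  2 Geminate Reduction: no change — [baletdev]
  1 Progressive Voicing Assimilation: [baletdev] → [balettev]
  result: [balettev]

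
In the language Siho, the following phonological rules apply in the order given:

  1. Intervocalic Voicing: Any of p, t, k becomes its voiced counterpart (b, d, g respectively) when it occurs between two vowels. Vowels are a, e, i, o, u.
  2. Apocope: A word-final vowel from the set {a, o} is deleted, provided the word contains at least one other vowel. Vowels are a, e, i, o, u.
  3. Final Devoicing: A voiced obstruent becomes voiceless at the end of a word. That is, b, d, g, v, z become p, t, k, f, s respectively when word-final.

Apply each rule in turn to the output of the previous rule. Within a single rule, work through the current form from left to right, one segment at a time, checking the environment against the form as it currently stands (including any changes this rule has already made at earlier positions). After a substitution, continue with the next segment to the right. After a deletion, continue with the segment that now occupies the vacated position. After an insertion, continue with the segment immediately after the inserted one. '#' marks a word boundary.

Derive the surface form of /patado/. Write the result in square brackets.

[padat]

1 Intervocalic Voicing: [patado] → [padado]
2 Apocope: [padado] → [padad]
3 Final Devoicing: [padad] → [padat]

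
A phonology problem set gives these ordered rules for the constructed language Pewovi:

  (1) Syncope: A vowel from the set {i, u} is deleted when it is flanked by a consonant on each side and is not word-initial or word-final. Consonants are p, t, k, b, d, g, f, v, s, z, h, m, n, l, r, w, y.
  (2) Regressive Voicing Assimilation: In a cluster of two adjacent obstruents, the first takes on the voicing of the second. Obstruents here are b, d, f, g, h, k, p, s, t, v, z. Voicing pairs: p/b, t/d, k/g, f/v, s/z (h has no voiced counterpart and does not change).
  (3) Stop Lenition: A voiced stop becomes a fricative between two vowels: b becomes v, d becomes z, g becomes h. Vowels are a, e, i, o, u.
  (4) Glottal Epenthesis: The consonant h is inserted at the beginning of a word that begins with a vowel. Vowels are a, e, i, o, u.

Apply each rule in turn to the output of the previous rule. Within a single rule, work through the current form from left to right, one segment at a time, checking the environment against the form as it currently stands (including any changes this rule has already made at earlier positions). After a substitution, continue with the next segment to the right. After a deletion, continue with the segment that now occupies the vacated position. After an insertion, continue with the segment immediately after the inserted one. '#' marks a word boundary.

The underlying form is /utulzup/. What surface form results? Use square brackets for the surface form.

(1) Syncope: [utulzup] → [utlzp]
(2) Regressive Voicing Assimilation: [utlzp] → [utlsp]
(3) Stop Lenition: no change — [utlsp]
(4) Glottal Epenthesis: [utlsp] → [hutlsp]

[hutlsp]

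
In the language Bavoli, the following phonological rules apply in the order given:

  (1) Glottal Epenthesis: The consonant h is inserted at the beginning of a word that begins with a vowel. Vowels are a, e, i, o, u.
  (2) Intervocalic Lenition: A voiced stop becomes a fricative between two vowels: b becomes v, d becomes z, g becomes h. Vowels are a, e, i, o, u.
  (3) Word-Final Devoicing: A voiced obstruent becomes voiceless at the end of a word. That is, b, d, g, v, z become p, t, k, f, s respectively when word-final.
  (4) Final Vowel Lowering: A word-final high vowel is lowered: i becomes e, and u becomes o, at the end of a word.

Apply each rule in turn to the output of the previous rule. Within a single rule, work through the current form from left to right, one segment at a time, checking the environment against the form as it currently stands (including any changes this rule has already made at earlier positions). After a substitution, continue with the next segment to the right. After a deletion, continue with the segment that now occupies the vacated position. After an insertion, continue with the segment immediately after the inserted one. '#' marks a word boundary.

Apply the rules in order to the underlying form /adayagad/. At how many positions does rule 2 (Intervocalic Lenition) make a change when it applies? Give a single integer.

2

(1) Glottal Epenthesis: [adayagad] → [hadayagad]
(2) Intervocalic Lenition: [hadayagad] → [hazayahad]
(3) Word-Final Devoicing: [hazayahad] → [hazayahat]
(4) Final Vowel Lowering: no change — [hazayahat]
Rule 2 changed 2 position(s).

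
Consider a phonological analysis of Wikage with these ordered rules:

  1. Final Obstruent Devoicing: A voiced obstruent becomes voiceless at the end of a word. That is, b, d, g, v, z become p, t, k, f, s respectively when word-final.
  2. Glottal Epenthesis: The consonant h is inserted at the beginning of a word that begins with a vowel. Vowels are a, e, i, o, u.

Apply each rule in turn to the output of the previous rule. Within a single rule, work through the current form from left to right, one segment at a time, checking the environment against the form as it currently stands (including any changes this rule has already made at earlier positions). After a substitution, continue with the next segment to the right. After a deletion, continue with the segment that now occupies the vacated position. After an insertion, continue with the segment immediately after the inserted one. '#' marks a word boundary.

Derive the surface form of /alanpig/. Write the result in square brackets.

[halanpik]

1 Final Obstruent Devoicing: [alanpig] → [alanpik]
2 Glottal Epenthesis: [alanpik] → [halanpik]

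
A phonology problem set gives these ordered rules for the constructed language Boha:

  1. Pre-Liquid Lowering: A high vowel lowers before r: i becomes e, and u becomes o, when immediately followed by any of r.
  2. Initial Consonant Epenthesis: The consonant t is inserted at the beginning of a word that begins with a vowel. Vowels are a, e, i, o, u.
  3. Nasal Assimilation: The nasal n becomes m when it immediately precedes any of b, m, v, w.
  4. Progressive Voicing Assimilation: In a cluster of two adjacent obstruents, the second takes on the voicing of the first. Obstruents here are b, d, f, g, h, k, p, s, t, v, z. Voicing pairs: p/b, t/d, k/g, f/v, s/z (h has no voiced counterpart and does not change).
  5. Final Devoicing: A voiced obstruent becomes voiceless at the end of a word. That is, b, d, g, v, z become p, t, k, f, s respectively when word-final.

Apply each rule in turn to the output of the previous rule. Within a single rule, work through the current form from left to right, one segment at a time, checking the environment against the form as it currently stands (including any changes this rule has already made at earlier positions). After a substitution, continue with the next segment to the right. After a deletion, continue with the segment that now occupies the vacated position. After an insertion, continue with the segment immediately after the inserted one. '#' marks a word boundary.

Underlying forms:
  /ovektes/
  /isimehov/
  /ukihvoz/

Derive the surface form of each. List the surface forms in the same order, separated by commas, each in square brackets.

[tovektes], [tisimehof], [tukihfos]

/ovektes/:
  1 Pre-Liquid Lowering: no change — [ovektes]
  2 Initial Consonant Epenthesis: [ovektes] → [tovektes]
  3 Nasal Assimilation: no change — [tovektes]
  4 Progressive Voicing Assimilation: no change — [tovektes]
  5 Final Devoicing: no change — [tovektes]
/isimehov/:
  1 Pre-Liquid Lowering: no change — [isimehov]
  2 Initial Consonant Epenthesis: [isimehov] → [tisimehov]
  3 Nasal Assimilation: no change — [tisimehov]
  4 Progressive Voicing Assimilation: no change — [tisimehov]
  5 Final Devoicing: [tisimehov] → [tisimehof]
/ukihvoz/:
  1 Pre-Liquid Lowering: no change — [ukihvoz]
  2 Initial Consonant Epenthesis: [ukihvoz] → [tukihvoz]
  3 Nasal Assimilation: no change — [tukihvoz]
  4 Progressive Voicing Assimilation: [tukihvoz] → [tukihfoz]
  5 Final Devoicing: [tukihfoz] → [tukihfos]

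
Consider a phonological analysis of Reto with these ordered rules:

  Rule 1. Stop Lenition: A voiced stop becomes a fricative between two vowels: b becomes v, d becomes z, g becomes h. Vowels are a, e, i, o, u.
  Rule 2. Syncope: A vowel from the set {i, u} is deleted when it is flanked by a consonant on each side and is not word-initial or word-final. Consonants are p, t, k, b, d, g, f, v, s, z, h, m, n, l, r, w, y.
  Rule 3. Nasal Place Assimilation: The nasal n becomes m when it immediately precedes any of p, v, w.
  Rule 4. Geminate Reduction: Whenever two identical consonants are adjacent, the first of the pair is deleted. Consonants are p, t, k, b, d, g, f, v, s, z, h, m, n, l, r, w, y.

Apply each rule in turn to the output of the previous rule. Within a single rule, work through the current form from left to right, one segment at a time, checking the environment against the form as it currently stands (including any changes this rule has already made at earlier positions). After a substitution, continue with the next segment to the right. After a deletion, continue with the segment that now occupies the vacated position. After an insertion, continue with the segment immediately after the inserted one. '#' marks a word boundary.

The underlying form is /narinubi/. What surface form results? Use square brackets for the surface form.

[narmvi]

Rule 1 Stop Lenition: [narinubi] → [narinuvi]
Rule 2 Syncope: [narinuvi] → [narnvi]
Rule 3 Nasal Place Assimilation: [narnvi] → [narmvi]
Rule 4 Geminate Reduction: no change — [narmvi]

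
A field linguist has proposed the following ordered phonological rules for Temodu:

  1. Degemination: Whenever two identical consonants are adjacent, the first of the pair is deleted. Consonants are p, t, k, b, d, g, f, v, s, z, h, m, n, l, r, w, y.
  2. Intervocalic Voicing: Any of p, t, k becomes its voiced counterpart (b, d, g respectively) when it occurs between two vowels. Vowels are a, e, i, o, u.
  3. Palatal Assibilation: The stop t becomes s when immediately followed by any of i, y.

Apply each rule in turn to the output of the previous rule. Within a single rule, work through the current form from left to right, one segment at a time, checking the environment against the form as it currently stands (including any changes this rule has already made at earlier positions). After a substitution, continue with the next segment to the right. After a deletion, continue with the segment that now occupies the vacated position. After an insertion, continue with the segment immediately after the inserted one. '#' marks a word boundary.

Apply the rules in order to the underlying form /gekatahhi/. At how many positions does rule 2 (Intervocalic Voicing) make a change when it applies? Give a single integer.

1 Degemination: [gekatahhi] → [gekatahi]
2 Intervocalic Voicing: [gekatahi] → [gegadahi]
3 Palatal Assibilation: no change — [gegadahi]
Rule 2 changed 2 position(s).

2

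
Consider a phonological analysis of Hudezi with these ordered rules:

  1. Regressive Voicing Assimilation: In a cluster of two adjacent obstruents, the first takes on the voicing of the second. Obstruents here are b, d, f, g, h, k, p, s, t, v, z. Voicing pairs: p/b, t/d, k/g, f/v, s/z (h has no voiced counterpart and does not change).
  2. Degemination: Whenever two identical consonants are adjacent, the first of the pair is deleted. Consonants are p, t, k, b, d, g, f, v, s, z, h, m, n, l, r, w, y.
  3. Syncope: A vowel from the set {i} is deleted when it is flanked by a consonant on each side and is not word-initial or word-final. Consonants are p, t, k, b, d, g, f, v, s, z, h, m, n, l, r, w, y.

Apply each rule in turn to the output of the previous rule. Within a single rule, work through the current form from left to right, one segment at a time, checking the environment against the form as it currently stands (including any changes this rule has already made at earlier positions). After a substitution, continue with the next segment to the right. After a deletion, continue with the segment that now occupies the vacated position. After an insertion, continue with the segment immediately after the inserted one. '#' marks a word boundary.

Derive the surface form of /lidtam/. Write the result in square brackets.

1 Regressive Voicing Assimilation: [lidtam] → [littam]
2 Degemination: [littam] → [litam]
3 Syncope: [litam] → [ltam]

[ltam]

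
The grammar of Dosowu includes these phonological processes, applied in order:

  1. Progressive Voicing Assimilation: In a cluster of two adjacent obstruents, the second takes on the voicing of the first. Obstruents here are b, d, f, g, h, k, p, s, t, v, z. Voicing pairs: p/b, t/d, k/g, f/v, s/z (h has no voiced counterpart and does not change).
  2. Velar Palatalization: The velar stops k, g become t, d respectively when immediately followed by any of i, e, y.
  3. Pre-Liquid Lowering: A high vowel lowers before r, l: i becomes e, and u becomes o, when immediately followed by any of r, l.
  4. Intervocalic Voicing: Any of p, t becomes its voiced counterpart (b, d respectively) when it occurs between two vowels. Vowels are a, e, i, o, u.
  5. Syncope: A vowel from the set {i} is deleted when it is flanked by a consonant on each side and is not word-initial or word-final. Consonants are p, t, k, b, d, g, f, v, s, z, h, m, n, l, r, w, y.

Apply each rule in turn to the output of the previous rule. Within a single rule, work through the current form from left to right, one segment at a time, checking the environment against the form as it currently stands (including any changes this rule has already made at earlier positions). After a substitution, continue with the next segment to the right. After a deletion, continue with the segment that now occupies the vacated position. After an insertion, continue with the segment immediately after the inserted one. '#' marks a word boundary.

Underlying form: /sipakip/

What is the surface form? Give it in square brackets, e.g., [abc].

[sbadp]

1 Progressive Voicing Assimilation: no change — [sipakip]
2 Velar Palatalization: [sipakip] → [sipatip]
3 Pre-Liquid Lowering: no change — [sipatip]
4 Intervocalic Voicing: [sipatip] → [sibadip]
5 Syncope: [sibadip] → [sbadp]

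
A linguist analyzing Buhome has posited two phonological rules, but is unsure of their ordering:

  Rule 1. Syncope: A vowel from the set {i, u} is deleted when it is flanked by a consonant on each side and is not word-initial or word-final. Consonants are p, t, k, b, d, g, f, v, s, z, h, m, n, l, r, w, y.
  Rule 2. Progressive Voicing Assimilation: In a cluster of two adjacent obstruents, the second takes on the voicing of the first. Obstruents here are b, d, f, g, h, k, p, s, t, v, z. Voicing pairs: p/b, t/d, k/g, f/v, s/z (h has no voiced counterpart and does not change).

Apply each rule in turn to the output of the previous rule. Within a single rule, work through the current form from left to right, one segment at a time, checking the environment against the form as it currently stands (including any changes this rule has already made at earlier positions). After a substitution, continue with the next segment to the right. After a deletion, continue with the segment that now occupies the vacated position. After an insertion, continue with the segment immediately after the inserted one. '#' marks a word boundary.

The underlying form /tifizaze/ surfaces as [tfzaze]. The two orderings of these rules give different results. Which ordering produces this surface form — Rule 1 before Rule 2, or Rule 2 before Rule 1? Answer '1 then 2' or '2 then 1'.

2 then 1

Order 1 then 2:
  1 Syncope: [tifizaze] → [tfzaze]
  2 Progressive Voicing Assimilation: [tfzaze] → [tfsaze]
  result: [tfsaze]
Order 2 then 1:
  2 Progressive Voicing Assimilation: no change — [tifizaze]
  1 Syncope: [tifizaze] → [tfzaze]
  result: [tfzaze]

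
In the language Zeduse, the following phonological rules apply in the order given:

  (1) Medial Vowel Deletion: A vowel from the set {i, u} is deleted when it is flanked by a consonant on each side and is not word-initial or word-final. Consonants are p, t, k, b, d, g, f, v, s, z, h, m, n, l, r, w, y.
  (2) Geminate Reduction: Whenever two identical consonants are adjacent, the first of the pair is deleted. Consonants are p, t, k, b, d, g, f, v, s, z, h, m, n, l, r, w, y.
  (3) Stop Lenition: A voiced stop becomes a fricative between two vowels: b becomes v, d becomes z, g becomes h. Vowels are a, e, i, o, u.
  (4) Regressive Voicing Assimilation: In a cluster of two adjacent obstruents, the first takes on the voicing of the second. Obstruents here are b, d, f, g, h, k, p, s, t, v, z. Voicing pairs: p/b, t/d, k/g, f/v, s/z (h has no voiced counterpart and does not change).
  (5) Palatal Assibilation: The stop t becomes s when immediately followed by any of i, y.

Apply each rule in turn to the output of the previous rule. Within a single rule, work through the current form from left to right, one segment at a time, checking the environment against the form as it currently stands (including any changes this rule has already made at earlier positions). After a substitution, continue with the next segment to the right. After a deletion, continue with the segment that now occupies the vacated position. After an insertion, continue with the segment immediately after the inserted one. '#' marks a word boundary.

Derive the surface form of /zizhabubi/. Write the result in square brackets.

(1) Medial Vowel Deletion: [zizhabubi] → [zzhabbi]
(2) Geminate Reduction: [zzhabbi] → [zhabi]
(3) Stop Lenition: [zhabi] → [zhavi]
(4) Regressive Voicing Assimilation: [zhavi] → [shavi]
(5) Palatal Assibilation: no change — [shavi]

[shavi]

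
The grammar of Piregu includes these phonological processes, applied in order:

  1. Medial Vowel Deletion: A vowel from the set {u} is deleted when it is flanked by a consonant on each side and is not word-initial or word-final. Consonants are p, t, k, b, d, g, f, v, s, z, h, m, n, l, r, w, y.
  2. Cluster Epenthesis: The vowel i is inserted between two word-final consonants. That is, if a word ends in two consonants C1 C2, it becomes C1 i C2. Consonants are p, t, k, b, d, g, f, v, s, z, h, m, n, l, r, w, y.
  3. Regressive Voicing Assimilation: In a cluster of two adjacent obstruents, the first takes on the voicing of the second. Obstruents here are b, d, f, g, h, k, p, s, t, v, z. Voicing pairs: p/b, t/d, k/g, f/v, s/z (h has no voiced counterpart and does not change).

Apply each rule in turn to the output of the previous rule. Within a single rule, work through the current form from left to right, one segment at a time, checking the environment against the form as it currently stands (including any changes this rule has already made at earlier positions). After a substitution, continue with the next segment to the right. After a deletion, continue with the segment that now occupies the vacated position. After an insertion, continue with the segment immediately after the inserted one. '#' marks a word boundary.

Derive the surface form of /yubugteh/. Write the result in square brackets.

1 Medial Vowel Deletion: [yubugteh] → [ybgteh]
2 Cluster Epenthesis: no change — [ybgteh]
3 Regressive Voicing Assimilation: [ybgteh] → [ybkteh]

[ybkteh]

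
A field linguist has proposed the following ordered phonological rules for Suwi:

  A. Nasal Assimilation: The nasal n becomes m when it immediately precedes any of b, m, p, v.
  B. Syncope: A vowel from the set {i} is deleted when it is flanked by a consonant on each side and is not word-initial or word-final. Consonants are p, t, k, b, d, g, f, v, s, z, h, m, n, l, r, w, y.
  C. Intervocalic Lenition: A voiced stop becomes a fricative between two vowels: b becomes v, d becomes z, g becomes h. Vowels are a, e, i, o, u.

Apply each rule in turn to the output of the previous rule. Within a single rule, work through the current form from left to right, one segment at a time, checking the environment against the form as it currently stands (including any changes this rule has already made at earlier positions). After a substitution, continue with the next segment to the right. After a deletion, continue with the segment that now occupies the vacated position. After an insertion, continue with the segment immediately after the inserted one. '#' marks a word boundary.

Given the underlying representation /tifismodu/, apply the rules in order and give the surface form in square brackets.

[tfsmozu]

A Nasal Assimilation: no change — [tifismodu]
B Syncope: [tifismodu] → [tfsmodu]
C Intervocalic Lenition: [tfsmodu] → [tfsmozu]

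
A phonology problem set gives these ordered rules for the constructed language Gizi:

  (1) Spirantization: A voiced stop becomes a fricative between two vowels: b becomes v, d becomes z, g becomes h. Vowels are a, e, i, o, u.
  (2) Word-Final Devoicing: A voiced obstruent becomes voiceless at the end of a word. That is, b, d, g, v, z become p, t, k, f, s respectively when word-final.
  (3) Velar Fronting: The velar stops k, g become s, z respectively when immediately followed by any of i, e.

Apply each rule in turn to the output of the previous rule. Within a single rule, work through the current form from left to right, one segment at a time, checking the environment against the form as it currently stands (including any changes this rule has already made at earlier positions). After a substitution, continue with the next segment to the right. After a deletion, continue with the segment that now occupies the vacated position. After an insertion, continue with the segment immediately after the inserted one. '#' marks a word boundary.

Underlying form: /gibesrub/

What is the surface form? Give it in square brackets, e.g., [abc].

(1) Spirantization: [gibesrub] → [givesrub]
(2) Word-Final Devoicing: [givesrub] → [givesrup]
(3) Velar Fronting: [givesrup] → [zivesrup]

[zivesrup]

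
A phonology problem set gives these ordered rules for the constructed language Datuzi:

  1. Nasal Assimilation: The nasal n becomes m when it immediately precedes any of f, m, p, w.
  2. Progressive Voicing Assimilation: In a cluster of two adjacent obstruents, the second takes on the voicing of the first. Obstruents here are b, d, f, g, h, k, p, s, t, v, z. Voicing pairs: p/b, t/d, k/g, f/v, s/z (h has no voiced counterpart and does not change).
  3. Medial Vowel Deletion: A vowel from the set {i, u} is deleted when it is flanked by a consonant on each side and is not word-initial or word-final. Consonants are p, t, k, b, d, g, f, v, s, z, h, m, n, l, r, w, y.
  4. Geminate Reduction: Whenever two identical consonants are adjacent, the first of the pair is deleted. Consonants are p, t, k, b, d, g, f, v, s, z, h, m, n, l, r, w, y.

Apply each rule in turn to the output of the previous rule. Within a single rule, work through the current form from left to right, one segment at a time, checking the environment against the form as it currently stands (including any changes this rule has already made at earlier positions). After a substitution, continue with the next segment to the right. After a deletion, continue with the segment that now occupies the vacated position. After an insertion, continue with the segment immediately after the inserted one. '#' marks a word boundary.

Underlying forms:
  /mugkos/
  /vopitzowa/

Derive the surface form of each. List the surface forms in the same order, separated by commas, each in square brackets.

/mugkos/:
  1 Nasal Assimilation: no change — [mugkos]
  2 Progressive Voicing Assimilation: [mugkos] → [muggos]
  3 Medial Vowel Deletion: [muggos] → [mggos]
  4 Geminate Reduction: [mggos] → [mgos]
/vopitzowa/:
  1 Nasal Assimilation: no change — [vopitzowa]
  2 Progressive Voicing Assimilation: [vopitzowa] → [vopitsowa]
  3 Medial Vowel Deletion: [vopitsowa] → [voptsowa]
  4 Geminate Reduction: no change — [voptsowa]

[mgos], [voptsowa]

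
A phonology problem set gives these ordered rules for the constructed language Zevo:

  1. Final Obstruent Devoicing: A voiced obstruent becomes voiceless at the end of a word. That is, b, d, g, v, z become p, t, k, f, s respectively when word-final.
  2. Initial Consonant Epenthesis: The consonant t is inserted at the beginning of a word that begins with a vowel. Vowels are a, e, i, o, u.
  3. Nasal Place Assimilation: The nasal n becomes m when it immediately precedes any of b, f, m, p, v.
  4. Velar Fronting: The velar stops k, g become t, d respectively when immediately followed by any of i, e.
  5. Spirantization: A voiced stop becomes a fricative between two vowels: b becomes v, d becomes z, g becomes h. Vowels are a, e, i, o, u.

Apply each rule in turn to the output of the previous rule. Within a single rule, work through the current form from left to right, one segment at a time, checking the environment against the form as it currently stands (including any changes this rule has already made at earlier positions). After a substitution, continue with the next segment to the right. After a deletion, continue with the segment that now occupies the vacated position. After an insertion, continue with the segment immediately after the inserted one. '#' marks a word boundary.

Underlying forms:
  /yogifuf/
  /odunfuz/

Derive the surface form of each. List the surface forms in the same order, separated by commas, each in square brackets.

/yogifuf/:
  1 Final Obstruent Devoicing: no change — [yogifuf]
  2 Initial Consonant Epenthesis: no change — [yogifuf]
  3 Nasal Place Assimilation: no change — [yogifuf]
  4 Velar Fronting: [yogifuf] → [yodifuf]
  5 Spirantization: [yodifuf] → [yozifuf]
/odunfuz/:
  1 Final Obstruent Devoicing: [odunfuz] → [odunfus]
  2 Initial Consonant Epenthesis: [odunfus] → [todunfus]
  3 Nasal Place Assimilation: [todunfus] → [todumfus]
  4 Velar Fronting: no change — [todumfus]
  5 Spirantization: [todumfus] → [tozumfus]

[yozifuf], [tozumfus]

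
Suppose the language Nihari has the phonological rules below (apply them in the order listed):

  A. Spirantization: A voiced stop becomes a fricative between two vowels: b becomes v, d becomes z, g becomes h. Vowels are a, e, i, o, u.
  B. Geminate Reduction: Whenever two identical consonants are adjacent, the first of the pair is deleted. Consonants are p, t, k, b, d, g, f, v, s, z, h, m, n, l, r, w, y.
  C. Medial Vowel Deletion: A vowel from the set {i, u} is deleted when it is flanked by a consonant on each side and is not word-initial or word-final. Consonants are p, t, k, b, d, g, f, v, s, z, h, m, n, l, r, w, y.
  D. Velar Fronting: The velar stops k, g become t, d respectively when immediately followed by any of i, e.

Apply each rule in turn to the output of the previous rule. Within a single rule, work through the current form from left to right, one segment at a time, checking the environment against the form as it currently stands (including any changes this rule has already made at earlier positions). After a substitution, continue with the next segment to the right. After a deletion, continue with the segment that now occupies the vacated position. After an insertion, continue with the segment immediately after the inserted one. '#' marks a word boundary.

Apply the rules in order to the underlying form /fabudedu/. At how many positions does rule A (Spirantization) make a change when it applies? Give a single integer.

A Spirantization: [fabudedu] → [favuzezu]
B Geminate Reduction: no change — [favuzezu]
C Medial Vowel Deletion: [favuzezu] → [favzezu]
D Velar Fronting: no change — [favzezu]
Rule A changed 3 position(s).

3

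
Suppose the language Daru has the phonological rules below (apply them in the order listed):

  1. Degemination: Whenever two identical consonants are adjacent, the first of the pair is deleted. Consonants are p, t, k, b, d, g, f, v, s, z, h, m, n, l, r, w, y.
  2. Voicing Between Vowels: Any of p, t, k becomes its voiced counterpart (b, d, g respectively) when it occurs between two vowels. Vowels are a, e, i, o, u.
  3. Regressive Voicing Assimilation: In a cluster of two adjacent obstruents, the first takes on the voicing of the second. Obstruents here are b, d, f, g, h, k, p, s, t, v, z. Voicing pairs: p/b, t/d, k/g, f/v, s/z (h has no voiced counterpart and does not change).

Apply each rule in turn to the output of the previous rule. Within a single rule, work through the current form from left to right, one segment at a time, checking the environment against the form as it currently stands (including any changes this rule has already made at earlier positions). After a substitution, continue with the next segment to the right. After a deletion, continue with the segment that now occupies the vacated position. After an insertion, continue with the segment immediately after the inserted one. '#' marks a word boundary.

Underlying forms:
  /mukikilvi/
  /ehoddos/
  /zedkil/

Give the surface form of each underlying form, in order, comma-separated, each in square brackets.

[mugigilvi], [ehodos], [zetkil]

/mukikilvi/:
  1 Degemination: no change — [mukikilvi]
  2 Voicing Between Vowels: [mukikilvi] → [mugigilvi]
  3 Regressive Voicing Assimilation: no change — [mugigilvi]
/ehoddos/:
  1 Degemination: [ehoddos] → [ehodos]
  2 Voicing Between Vowels: no change — [ehodos]
  3 Regressive Voicing Assimilation: no change — [ehodos]
/zedkil/:
  1 Degemination: no change — [zedkil]
  2 Voicing Between Vowels: no change — [zedkil]
  3 Regressive Voicing Assimilation: [zedkil] → [zetkil]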